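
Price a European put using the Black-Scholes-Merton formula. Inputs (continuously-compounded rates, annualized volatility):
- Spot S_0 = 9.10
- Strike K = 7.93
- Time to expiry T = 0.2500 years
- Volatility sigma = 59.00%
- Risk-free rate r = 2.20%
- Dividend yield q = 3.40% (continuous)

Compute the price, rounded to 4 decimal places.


d1 = (ln(S/K) + (r - q + 0.5*sigma^2) * T) / (sigma * sqrt(T)) = 0.60384365
d2 = d1 - sigma * sqrt(T) = 0.30884365
exp(-rT) = 0.99451510; exp(-qT) = 0.99153602
P = K * exp(-rT) * N(-d2) - S_0 * exp(-qT) * N(-d1)
N(-d1) = 0.27297380; N(-d2) = 0.37872023
P = 7.9300 * 0.99451510 * 0.37872023 - 9.1000 * 0.99153602 * 0.27297380 = 0.5237

Answer: Price = 0.5237


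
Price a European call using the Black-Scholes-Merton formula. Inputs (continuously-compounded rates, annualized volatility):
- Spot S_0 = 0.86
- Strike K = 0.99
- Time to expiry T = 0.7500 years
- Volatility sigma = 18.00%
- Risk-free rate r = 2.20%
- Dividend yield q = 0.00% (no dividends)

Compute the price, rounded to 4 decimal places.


d1 = (ln(S/K) + (r - q + 0.5*sigma^2) * T) / (sigma * sqrt(T)) = -0.71926652
d2 = d1 - sigma * sqrt(T) = -0.87515109
exp(-rT) = 0.98363538; exp(-qT) = 1.00000000
C = S_0 * exp(-qT) * N(d1) - K * exp(-rT) * N(d2)
N(d1) = 0.23598836; N(d2) = 0.19074585
C = 0.8600 * 1.00000000 * 0.23598836 - 0.9900 * 0.98363538 * 0.19074585 = 0.0172

Answer: Price = 0.0172


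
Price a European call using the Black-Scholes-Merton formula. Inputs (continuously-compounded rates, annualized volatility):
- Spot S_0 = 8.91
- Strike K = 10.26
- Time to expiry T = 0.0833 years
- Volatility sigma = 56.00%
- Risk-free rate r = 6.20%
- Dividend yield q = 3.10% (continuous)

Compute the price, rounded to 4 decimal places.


d1 = (ln(S/K) + (r - q + 0.5*sigma^2) * T) / (sigma * sqrt(T)) = -0.77608219
d2 = d1 - sigma * sqrt(T) = -0.93770793
exp(-rT) = 0.99484871; exp(-qT) = 0.99742103
C = S_0 * exp(-qT) * N(d1) - K * exp(-rT) * N(d2)
N(d1) = 0.21885023; N(d2) = 0.17419726
C = 8.9100 * 0.99742103 * 0.21885023 - 10.2600 * 0.99484871 * 0.17419726 = 0.1669

Answer: Price = 0.1669


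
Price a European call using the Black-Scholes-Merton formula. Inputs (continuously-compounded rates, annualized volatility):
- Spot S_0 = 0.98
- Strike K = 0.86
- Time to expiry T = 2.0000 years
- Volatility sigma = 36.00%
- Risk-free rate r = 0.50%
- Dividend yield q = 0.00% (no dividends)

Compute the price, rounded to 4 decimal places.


Answer: Price = 0.2551

Derivation:
d1 = (ln(S/K) + (r - q + 0.5*sigma^2) * T) / (sigma * sqrt(T)) = 0.53076257
d2 = d1 - sigma * sqrt(T) = 0.02164568
exp(-rT) = 0.99004983; exp(-qT) = 1.00000000
C = S_0 * exp(-qT) * N(d1) - K * exp(-rT) * N(d2)
N(d1) = 0.70220834; N(d2) = 0.50863470
C = 0.9800 * 1.00000000 * 0.70220834 - 0.8600 * 0.99004983 * 0.50863470 = 0.2551


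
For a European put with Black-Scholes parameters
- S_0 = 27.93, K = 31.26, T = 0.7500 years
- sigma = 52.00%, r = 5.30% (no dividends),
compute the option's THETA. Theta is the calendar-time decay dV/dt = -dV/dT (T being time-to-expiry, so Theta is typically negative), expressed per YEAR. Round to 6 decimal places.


d1 = 0.0633132408; d2 = -0.3870199692
phi(d1) = 0.3981434878; exp(-qT) = 1.0000000000; exp(-rT) = 0.9610296665
Theta = -S*exp(-qT)*phi(d1)*sigma/(2*sqrt(T)) + r*K*exp(-rT)*N(-d2) - q*S*exp(-qT)*N(-d1)
N(-d1) = 0.4747585361; N(-d2) = 0.6506292878; sqrt(T) = 0.8660254038
Term 1 = -27.9300 * 1.0000000000 * 0.3981434878 * 0.5200 / (2 * 0.8660254038) = -3.3385145136
Term 2 = 0.0530 * 31.2600 * 0.9610296665 * 0.6506292878 = 1.0359415364
Term 3 = 0 (no dividend yield, q = 0)
Theta = -3.3385145136 + (1.0359415364) + (0.0000000000) = -2.302573

Answer: Theta = -2.302573


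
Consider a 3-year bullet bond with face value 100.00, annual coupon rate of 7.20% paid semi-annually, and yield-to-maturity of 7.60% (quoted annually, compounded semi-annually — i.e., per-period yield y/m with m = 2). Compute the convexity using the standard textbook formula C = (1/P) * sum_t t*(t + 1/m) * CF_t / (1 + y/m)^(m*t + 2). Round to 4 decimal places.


Answer: Convexity = 8.6674

Derivation:
Coupon per period c = face * coupon_rate / m = 3.600000
Periods per year m = 2; per-period yield y/m = 0.038000
Number of cashflows N = 6
Cashflows (t years, CF_t, discount factor 1/(1+y/m)^(m*t), PV):
  t = 0.5000: CF_t = 3.600000, DF = 0.963391, PV = 3.468208
  t = 1.0000: CF_t = 3.600000, DF = 0.928122, PV = 3.341241
  t = 1.5000: CF_t = 3.600000, DF = 0.894145, PV = 3.218922
  t = 2.0000: CF_t = 3.600000, DF = 0.861411, PV = 3.101081
  t = 2.5000: CF_t = 3.600000, DF = 0.829876, PV = 2.987554
  t = 3.0000: CF_t = 103.600000, DF = 0.799495, PV = 82.827706
Price P = sum_t PV_t = 98.944712
Convexity numerator sum_t t*(t + 1/m) * CF_t / (1+y/m)^(m*t + 2):
  t = 0.5000: term = 1.609461
  t = 1.0000: term = 4.651621
  t = 1.5000: term = 8.962661
  t = 2.0000: term = 14.390914
  t = 2.5000: term = 20.796119
  t = 3.0000: term = 807.179691
Convexity = (1/P) * sum = 857.590468 / 98.944712 = 8.667370


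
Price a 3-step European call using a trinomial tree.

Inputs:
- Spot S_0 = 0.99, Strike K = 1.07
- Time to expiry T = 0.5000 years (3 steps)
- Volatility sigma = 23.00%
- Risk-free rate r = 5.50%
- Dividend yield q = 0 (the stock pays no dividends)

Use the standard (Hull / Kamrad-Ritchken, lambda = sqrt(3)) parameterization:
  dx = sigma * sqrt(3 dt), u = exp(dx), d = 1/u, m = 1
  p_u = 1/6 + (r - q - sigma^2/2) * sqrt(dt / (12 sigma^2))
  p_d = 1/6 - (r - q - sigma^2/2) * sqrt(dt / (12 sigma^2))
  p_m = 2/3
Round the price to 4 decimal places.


Answer: Price = V(0,0) = 0.0461

Derivation:
dt = T/N = 0.166667; dx = sigma*sqrt(3*dt) = 0.162635
u = exp(dx) = 1.176607; d = 1/u = 0.849902
p_u = 0.181296, p_m = 0.666667, p_d = 0.152038
Discount per step: exp(-r*dt) = 0.990875
Stock lattice S(k, j) with j the centered position index:
  k=0: S(0,+0) = 0.9900
  k=1: S(1,-1) = 0.8414; S(1,+0) = 0.9900; S(1,+1) = 1.1648
  k=2: S(2,-2) = 0.7151; S(2,-1) = 0.8414; S(2,+0) = 0.9900; S(2,+1) = 1.1648; S(2,+2) = 1.3706
  k=3: S(3,-3) = 0.6078; S(3,-2) = 0.7151; S(3,-1) = 0.8414; S(3,+0) = 0.9900; S(3,+1) = 1.1648; S(3,+2) = 1.3706; S(3,+3) = 1.6126
Terminal payoffs V(N, j) = max(S_T - K, 0):
  V(3,-3) = 0.000000; V(3,-2) = 0.000000; V(3,-1) = 0.000000; V(3,+0) = 0.000000; V(3,+1) = 0.094841; V(3,+2) = 0.300559; V(3,+3) = 0.542609
Backward induction: V(k, j) = exp(-r*dt) * [p_u * V(k+1, j+1) + p_m * V(k+1, j) + p_d * V(k+1, j-1)]
  V(2,-2) = exp(-r*dt) * [p_u*0.000000 + p_m*0.000000 + p_d*0.000000] = 0.000000
  V(2,-1) = exp(-r*dt) * [p_u*0.000000 + p_m*0.000000 + p_d*0.000000] = 0.000000
  V(2,+0) = exp(-r*dt) * [p_u*0.094841 + p_m*0.000000 + p_d*0.000000] = 0.017037
  V(2,+1) = exp(-r*dt) * [p_u*0.300559 + p_m*0.094841 + p_d*0.000000] = 0.116643
  V(2,+2) = exp(-r*dt) * [p_u*0.542609 + p_m*0.300559 + p_d*0.094841] = 0.310307
  V(1,-1) = exp(-r*dt) * [p_u*0.017037 + p_m*0.000000 + p_d*0.000000] = 0.003061
  V(1,+0) = exp(-r*dt) * [p_u*0.116643 + p_m*0.017037 + p_d*0.000000] = 0.032208
  V(1,+1) = exp(-r*dt) * [p_u*0.310307 + p_m*0.116643 + p_d*0.017037] = 0.135363
  V(0,+0) = exp(-r*dt) * [p_u*0.135363 + p_m*0.032208 + p_d*0.003061] = 0.046054


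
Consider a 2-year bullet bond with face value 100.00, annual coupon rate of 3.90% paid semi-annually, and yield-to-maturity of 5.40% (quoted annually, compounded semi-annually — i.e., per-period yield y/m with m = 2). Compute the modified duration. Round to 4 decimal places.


Answer: Modified duration = 1.8913

Derivation:
Coupon per period c = face * coupon_rate / m = 1.950000
Periods per year m = 2; per-period yield y/m = 0.027000
Number of cashflows N = 4
Cashflows (t years, CF_t, discount factor 1/(1+y/m)^(m*t), PV):
  t = 0.5000: CF_t = 1.950000, DF = 0.973710, PV = 1.898734
  t = 1.0000: CF_t = 1.950000, DF = 0.948111, PV = 1.848816
  t = 1.5000: CF_t = 1.950000, DF = 0.923185, PV = 1.800210
  t = 2.0000: CF_t = 101.950000, DF = 0.898914, PV = 91.644299
Price P = sum_t PV_t = 97.192060
First compute Macaulay numerator sum_t t * PV_t:
  t * PV_t at t = 0.5000: 0.949367
  t * PV_t at t = 1.0000: 1.848816
  t * PV_t at t = 1.5000: 2.700316
  t * PV_t at t = 2.0000: 183.288599
Macaulay duration D = 188.787098 / 97.192060 = 1.942413
Modified duration = D / (1 + y/m) = 1.942413 / (1 + 0.027000) = 1.891346


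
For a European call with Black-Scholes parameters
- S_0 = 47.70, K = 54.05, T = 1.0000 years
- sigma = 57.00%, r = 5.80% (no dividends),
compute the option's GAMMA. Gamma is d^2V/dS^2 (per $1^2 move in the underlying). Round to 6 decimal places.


d1 = 0.1674944804; d2 = -0.4025055196
phi(d1) = 0.3933853026; exp(-qT) = 1.0000000000; exp(-rT) = 0.9436499474
Gamma = exp(-qT) * phi(d1) / (S * sigma * sqrt(T)) = 1.0000000000 * 0.3933853026 / (47.7000 * 0.5700 * 1.0000000000) = 0.014469

Answer: Gamma = 0.014469


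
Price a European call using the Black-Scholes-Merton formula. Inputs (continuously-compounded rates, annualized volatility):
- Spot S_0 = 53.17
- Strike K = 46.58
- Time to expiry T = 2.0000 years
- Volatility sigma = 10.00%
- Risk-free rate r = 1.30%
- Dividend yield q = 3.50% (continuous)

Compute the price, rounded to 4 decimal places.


Answer: Price = 5.2764

Derivation:
d1 = (ln(S/K) + (r - q + 0.5*sigma^2) * T) / (sigma * sqrt(T)) = 0.69524905
d2 = d1 - sigma * sqrt(T) = 0.55382769
exp(-rT) = 0.97433509; exp(-qT) = 0.93239382
C = S_0 * exp(-qT) * N(d1) - K * exp(-rT) * N(d2)
N(d1) = 0.75655038; N(d2) = 0.71015161
C = 53.1700 * 0.93239382 * 0.75655038 - 46.5800 * 0.97433509 * 0.71015161 = 5.2764


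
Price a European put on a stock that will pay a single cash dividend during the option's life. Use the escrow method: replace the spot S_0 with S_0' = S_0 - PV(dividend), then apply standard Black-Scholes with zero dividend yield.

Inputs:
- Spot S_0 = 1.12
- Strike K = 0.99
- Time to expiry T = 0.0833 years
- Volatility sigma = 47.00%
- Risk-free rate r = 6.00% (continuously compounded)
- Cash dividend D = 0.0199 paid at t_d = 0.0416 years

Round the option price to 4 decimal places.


PV(D) = D * exp(-r * t_d) = 0.0199 * 0.99750711 = 0.01985039
S_0' = S_0 - PV(D) = 1.1200 - 0.01985039 = 1.10014961
d1 = (ln(S_0'/K) + (r + sigma^2/2)*T) / (sigma*sqrt(T)) = 0.88237998
d2 = d1 - sigma*sqrt(T) = 0.74672981
exp(-rT) = 0.99501447
N(-d1) = 0.18878568; N(-d2) = 0.22761334
P = K * exp(-rT) * N(-d2) - S_0' * N(-d1) = 0.9900 * 0.99501447 * 0.22761334 - 1.10014961 * 0.18878568 = 0.0165

Answer: Price = 0.0165


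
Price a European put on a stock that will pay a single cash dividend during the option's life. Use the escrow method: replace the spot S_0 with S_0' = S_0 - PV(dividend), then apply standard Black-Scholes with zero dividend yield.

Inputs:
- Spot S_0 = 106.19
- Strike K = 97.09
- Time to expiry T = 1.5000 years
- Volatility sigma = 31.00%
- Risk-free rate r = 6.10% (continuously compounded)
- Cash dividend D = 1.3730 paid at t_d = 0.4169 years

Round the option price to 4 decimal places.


PV(D) = D * exp(-r * t_d) = 1.3730 * 0.97488974 = 1.33852362
S_0' = S_0 - PV(D) = 106.1900 - 1.33852362 = 104.85147638
d1 = (ln(S_0'/K) + (r + sigma^2/2)*T) / (sigma*sqrt(T)) = 0.63339447
d2 = d1 - sigma*sqrt(T) = 0.25372356
exp(-rT) = 0.91256132
N(-d1) = 0.26323804; N(-d2) = 0.39985457
P = K * exp(-rT) * N(-d2) - S_0' * N(-d1) = 97.0900 * 0.91256132 * 0.39985457 - 104.85147638 * 0.26323804 = 7.8264

Answer: Price = 7.8264


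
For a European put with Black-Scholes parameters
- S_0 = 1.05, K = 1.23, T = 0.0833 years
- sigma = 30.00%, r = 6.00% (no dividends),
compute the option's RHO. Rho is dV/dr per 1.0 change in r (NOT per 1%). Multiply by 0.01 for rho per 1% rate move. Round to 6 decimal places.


d1 = -1.7263628646; d2 = -1.8129480827
phi(d1) = 0.0898959037; exp(-qT) = 1.0000000000; exp(-rT) = 0.9950144692
N(-d2) = 0.9650800854
Rho = -K*T*exp(-rT)*N(-d2) = -1.2300 * 0.0833 * 0.9950144692 * 0.9650800854 = -0.098388

Answer: Rho = -0.098388


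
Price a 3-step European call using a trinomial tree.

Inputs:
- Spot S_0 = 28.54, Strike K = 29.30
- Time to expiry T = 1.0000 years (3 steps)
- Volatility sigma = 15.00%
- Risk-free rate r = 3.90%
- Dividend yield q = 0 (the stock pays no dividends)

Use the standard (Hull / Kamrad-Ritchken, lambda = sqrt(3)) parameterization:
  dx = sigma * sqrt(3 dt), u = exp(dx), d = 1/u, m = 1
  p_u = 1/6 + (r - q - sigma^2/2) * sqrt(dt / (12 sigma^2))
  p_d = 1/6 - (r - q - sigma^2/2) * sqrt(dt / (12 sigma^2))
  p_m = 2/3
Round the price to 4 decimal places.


dt = T/N = 0.333333; dx = sigma*sqrt(3*dt) = 0.150000
u = exp(dx) = 1.161834; d = 1/u = 0.860708
p_u = 0.197500, p_m = 0.666667, p_d = 0.135833
Discount per step: exp(-r*dt) = 0.987084
Stock lattice S(k, j) with j the centered position index:
  k=0: S(0,+0) = 28.5400
  k=1: S(1,-1) = 24.5646; S(1,+0) = 28.5400; S(1,+1) = 33.1587
  k=2: S(2,-2) = 21.1430; S(2,-1) = 24.5646; S(2,+0) = 28.5400; S(2,+1) = 33.1587; S(2,+2) = 38.5250
  k=3: S(3,-3) = 18.1979; S(3,-2) = 21.1430; S(3,-1) = 24.5646; S(3,+0) = 28.5400; S(3,+1) = 33.1587; S(3,+2) = 38.5250; S(3,+3) = 44.7596
Terminal payoffs V(N, j) = max(S_T - K, 0):
  V(3,-3) = 0.000000; V(3,-2) = 0.000000; V(3,-1) = 0.000000; V(3,+0) = 0.000000; V(3,+1) = 3.858749; V(3,+2) = 9.224970; V(3,+3) = 15.459630
Backward induction: V(k, j) = exp(-r*dt) * [p_u * V(k+1, j+1) + p_m * V(k+1, j) + p_d * V(k+1, j-1)]
  V(2,-2) = exp(-r*dt) * [p_u*0.000000 + p_m*0.000000 + p_d*0.000000] = 0.000000
  V(2,-1) = exp(-r*dt) * [p_u*0.000000 + p_m*0.000000 + p_d*0.000000] = 0.000000
  V(2,+0) = exp(-r*dt) * [p_u*3.858749 + p_m*0.000000 + p_d*0.000000] = 0.752260
  V(2,+1) = exp(-r*dt) * [p_u*9.224970 + p_m*3.858749 + p_d*0.000000] = 4.337673
  V(2,+2) = exp(-r*dt) * [p_u*15.459630 + p_m*9.224970 + p_d*3.858749] = 9.601766
  V(1,-1) = exp(-r*dt) * [p_u*0.752260 + p_m*0.000000 + p_d*0.000000] = 0.146652
  V(1,+0) = exp(-r*dt) * [p_u*4.337673 + p_m*0.752260 + p_d*0.000000] = 1.340655
  V(1,+1) = exp(-r*dt) * [p_u*9.601766 + p_m*4.337673 + p_d*0.752260] = 4.827150
  V(0,+0) = exp(-r*dt) * [p_u*4.827150 + p_m*1.340655 + p_d*0.146652] = 1.842938

Answer: Price = V(0,0) = 1.8429


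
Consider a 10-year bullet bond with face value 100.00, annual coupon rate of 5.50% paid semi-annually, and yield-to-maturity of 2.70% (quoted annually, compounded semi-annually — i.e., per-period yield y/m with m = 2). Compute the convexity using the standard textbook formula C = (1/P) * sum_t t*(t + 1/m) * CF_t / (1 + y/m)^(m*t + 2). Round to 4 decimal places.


Coupon per period c = face * coupon_rate / m = 2.750000
Periods per year m = 2; per-period yield y/m = 0.013500
Number of cashflows N = 20
Cashflows (t years, CF_t, discount factor 1/(1+y/m)^(m*t), PV):
  t = 0.5000: CF_t = 2.750000, DF = 0.986680, PV = 2.713370
  t = 1.0000: CF_t = 2.750000, DF = 0.973537, PV = 2.677227
  t = 1.5000: CF_t = 2.750000, DF = 0.960569, PV = 2.641566
  t = 2.0000: CF_t = 2.750000, DF = 0.947774, PV = 2.606380
  t = 2.5000: CF_t = 2.750000, DF = 0.935150, PV = 2.571662
  t = 3.0000: CF_t = 2.750000, DF = 0.922694, PV = 2.537407
  t = 3.5000: CF_t = 2.750000, DF = 0.910403, PV = 2.503609
  t = 4.0000: CF_t = 2.750000, DF = 0.898276, PV = 2.470260
  t = 4.5000: CF_t = 2.750000, DF = 0.886311, PV = 2.437356
  t = 5.0000: CF_t = 2.750000, DF = 0.874505, PV = 2.404890
  t = 5.5000: CF_t = 2.750000, DF = 0.862857, PV = 2.372856
  t = 6.0000: CF_t = 2.750000, DF = 0.851363, PV = 2.341249
  t = 6.5000: CF_t = 2.750000, DF = 0.840023, PV = 2.310063
  t = 7.0000: CF_t = 2.750000, DF = 0.828834, PV = 2.279293
  t = 7.5000: CF_t = 2.750000, DF = 0.817794, PV = 2.248932
  t = 8.0000: CF_t = 2.750000, DF = 0.806900, PV = 2.218976
  t = 8.5000: CF_t = 2.750000, DF = 0.796152, PV = 2.189419
  t = 9.0000: CF_t = 2.750000, DF = 0.785547, PV = 2.160256
  t = 9.5000: CF_t = 2.750000, DF = 0.775084, PV = 2.131481
  t = 10.0000: CF_t = 102.750000, DF = 0.764760, PV = 78.579049
Price P = sum_t PV_t = 124.395300
Convexity numerator sum_t t*(t + 1/m) * CF_t / (1+y/m)^(m*t + 2):
  t = 0.5000: term = 1.320783
  t = 1.0000: term = 3.909570
  t = 1.5000: term = 7.714987
  t = 2.0000: term = 12.687036
  t = 2.5000: term = 18.777064
  t = 3.0000: term = 25.937730
  t = 3.5000: term = 34.122980
  t = 4.0000: term = 43.288015
  t = 4.5000: term = 53.389263
  t = 5.0000: term = 64.384355
  t = 5.5000: term = 76.232093
  t = 6.0000: term = 88.892426
  t = 6.5000: term = 102.326424
  t = 7.0000: term = 116.496251
  t = 7.5000: term = 131.365143
  t = 8.0000: term = 146.897381
  t = 8.5000: term = 163.058267
  t = 9.0000: term = 179.814102
  t = 9.5000: term = 197.132162
  t = 10.0000: term = 8032.459842
Convexity = (1/P) * sum = 9500.205873 / 124.395300 = 76.371100

Answer: Convexity = 76.3711


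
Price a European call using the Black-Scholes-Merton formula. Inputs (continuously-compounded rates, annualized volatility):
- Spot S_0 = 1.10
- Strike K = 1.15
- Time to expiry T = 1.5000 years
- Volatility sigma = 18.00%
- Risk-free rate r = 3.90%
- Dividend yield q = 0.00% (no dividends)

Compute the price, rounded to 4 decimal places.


Answer: Price = 0.1037

Derivation:
d1 = (ln(S/K) + (r - q + 0.5*sigma^2) * T) / (sigma * sqrt(T)) = 0.17395114
d2 = d1 - sigma * sqrt(T) = -0.04650294
exp(-rT) = 0.94317824; exp(-qT) = 1.00000000
C = S_0 * exp(-qT) * N(d1) - K * exp(-rT) * N(d2)
N(d1) = 0.56904807; N(d2) = 0.48145470
C = 1.1000 * 1.00000000 * 0.56904807 - 1.1500 * 0.94317824 * 0.48145470 = 0.1037


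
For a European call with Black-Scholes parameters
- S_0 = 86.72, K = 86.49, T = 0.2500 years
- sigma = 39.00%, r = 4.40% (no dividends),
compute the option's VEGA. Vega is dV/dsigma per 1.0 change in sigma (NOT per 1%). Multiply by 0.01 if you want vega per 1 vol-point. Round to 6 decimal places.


d1 = 0.1675294224; d2 = -0.0274705776
phi(d1) = 0.3933830000; exp(-qT) = 1.0000000000; exp(-rT) = 0.9890602788
Vega = S * exp(-qT) * phi(d1) * sqrt(T) = 86.7200 * 1.0000000000 * 0.3933830000 * 0.5000000000 = 17.057087

Answer: Vega = 17.057087


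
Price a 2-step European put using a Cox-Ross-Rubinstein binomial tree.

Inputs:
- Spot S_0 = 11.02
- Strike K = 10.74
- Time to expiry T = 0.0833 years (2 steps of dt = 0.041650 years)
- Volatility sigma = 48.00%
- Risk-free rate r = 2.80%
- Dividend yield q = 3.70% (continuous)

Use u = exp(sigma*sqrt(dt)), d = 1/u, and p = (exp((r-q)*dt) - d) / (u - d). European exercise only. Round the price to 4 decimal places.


dt = T/N = 0.041650
u = exp(sigma*sqrt(dt)) = 1.102919; d = 1/u = 0.906685
p = (exp((r-q)*dt) - d) / (u - d) = 0.473620
Discount per step: exp(-r*dt) = 0.998834
Stock lattice S(k, i) with i counting down-moves:
  k=0: S(0,0) = 11.0200
  k=1: S(1,0) = 12.1542; S(1,1) = 9.9917
  k=2: S(2,0) = 13.4051; S(2,1) = 11.0200; S(2,2) = 9.0593
Terminal payoffs V(N, i) = max(K - S_T, 0):
  V(2,0) = 0.000000; V(2,1) = 0.000000; V(2,2) = 1.680700
Backward induction: V(k, i) = exp(-r*dt) * [p * V(k+1, i) + (1-p) * V(k+1, i+1)].
  V(1,0) = exp(-r*dt) * [p*0.000000 + (1-p)*0.000000] = 0.000000
  V(1,1) = exp(-r*dt) * [p*0.000000 + (1-p)*1.680700] = 0.883656
  V(0,0) = exp(-r*dt) * [p*0.000000 + (1-p)*0.883656] = 0.464597

Answer: Price = V(0,0) = 0.4646


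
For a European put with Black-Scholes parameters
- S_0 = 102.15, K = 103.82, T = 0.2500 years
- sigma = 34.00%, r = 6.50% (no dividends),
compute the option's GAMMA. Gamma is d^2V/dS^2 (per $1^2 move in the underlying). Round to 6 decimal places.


d1 = 0.0851981816; d2 = -0.0848018184
phi(d1) = 0.3974969975; exp(-qT) = 1.0000000000; exp(-rT) = 0.9838813190
Gamma = exp(-qT) * phi(d1) / (S * sigma * sqrt(T)) = 1.0000000000 * 0.3974969975 / (102.1500 * 0.3400 * 0.5000000000) = 0.022890

Answer: Gamma = 0.022890


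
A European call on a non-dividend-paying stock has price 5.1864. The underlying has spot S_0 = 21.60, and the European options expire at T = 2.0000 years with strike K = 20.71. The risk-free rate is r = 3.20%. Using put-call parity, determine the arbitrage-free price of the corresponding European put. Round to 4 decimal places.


Put-call parity: C - P = S_0 * exp(-qT) - K * exp(-rT).
S_0 * exp(-qT) = 21.6000 * 1.00000000 = 21.60000000
K * exp(-rT) = 20.7100 * 0.93800500 = 19.42608354
P = C - S*exp(-qT) + K*exp(-rT)
P = 5.1864 - 21.60000000 + 19.42608354 = 3.0125

Answer: Put price = 3.0125


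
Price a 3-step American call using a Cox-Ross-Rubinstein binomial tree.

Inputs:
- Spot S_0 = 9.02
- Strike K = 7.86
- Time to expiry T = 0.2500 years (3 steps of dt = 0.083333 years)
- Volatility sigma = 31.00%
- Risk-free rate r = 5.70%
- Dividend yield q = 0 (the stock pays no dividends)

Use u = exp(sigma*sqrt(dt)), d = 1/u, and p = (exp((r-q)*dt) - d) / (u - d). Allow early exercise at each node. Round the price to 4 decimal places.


dt = T/N = 0.083333
u = exp(sigma*sqrt(dt)) = 1.093616; d = 1/u = 0.914398
p = (exp((r-q)*dt) - d) / (u - d) = 0.504210
Discount per step: exp(-r*dt) = 0.995261
Stock lattice S(k, i) with i counting down-moves:
  k=0: S(0,0) = 9.0200
  k=1: S(1,0) = 9.8644; S(1,1) = 8.2479
  k=2: S(2,0) = 10.7879; S(2,1) = 9.0200; S(2,2) = 7.5418
  k=3: S(3,0) = 11.7978; S(3,1) = 9.8644; S(3,2) = 8.2479; S(3,3) = 6.8962
Terminal payoffs V(N, i) = max(S_T - K, 0):
  V(3,0) = 3.937790; V(3,1) = 2.004413; V(3,2) = 0.387870; V(3,3) = 0.000000
Backward induction: V(k, i) = exp(-r*dt) * [p * V(k+1, i) + (1-p) * V(k+1, i+1)]; then take max(V_cont, immediate exercise) for American.
  V(2,0) = exp(-r*dt) * [p*3.937790 + (1-p)*2.004413] = 2.965123; exercise = 2.927876; V(2,0) = max -> 2.965123
  V(2,1) = exp(-r*dt) * [p*2.004413 + (1-p)*0.387870] = 1.197246; exercise = 1.160000; V(2,1) = max -> 1.197246
  V(2,2) = exp(-r*dt) * [p*0.387870 + (1-p)*0.000000] = 0.194641; exercise = 0.000000; V(2,2) = max -> 0.194641
  V(1,0) = exp(-r*dt) * [p*2.965123 + (1-p)*1.197246] = 2.078729; exercise = 2.004413; V(1,0) = max -> 2.078729
  V(1,1) = exp(-r*dt) * [p*1.197246 + (1-p)*0.194641] = 0.696847; exercise = 0.387870; V(1,1) = max -> 0.696847
  V(0,0) = exp(-r*dt) * [p*2.078729 + (1-p)*0.696847] = 1.387001; exercise = 1.160000; V(0,0) = max -> 1.387001

Answer: Price = V(0,0) = 1.3870


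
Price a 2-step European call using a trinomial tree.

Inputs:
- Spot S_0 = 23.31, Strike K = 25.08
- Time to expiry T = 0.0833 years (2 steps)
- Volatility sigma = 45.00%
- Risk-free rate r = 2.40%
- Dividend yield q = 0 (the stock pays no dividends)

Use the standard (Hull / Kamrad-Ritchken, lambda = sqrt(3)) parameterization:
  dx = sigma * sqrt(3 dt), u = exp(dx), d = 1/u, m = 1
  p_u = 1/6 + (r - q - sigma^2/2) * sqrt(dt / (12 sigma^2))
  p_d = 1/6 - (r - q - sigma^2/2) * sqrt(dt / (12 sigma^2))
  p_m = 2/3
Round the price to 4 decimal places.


Answer: Price = V(0,0) = 0.6388

Derivation:
dt = T/N = 0.041650; dx = sigma*sqrt(3*dt) = 0.159067
u = exp(dx) = 1.172417; d = 1/u = 0.852939
p_u = 0.156553, p_m = 0.666667, p_d = 0.176780
Discount per step: exp(-r*dt) = 0.999001
Stock lattice S(k, j) with j the centered position index:
  k=0: S(0,+0) = 23.3100
  k=1: S(1,-1) = 19.8820; S(1,+0) = 23.3100; S(1,+1) = 27.3290
  k=2: S(2,-2) = 16.9581; S(2,-1) = 19.8820; S(2,+0) = 23.3100; S(2,+1) = 27.3290; S(2,+2) = 32.0410
Terminal payoffs V(N, j) = max(S_T - K, 0):
  V(2,-2) = 0.000000; V(2,-1) = 0.000000; V(2,+0) = 0.000000; V(2,+1) = 2.249034; V(2,+2) = 6.961017
Backward induction: V(k, j) = exp(-r*dt) * [p_u * V(k+1, j+1) + p_m * V(k+1, j) + p_d * V(k+1, j-1)]
  V(1,-1) = exp(-r*dt) * [p_u*0.000000 + p_m*0.000000 + p_d*0.000000] = 0.000000
  V(1,+0) = exp(-r*dt) * [p_u*2.249034 + p_m*0.000000 + p_d*0.000000] = 0.351742
  V(1,+1) = exp(-r*dt) * [p_u*6.961017 + p_m*2.249034 + p_d*0.000000] = 2.586538
  V(0,+0) = exp(-r*dt) * [p_u*2.586538 + p_m*0.351742 + p_d*0.000000] = 0.638786


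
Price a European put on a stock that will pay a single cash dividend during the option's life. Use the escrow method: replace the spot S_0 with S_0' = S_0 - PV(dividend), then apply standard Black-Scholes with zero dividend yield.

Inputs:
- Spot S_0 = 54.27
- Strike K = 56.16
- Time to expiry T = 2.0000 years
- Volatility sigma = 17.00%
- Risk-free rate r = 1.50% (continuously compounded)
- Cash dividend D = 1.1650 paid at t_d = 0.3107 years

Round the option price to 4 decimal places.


PV(D) = D * exp(-r * t_d) = 1.1650 * 0.99535034 = 1.15958315
S_0' = S_0 - PV(D) = 54.2700 - 1.15958315 = 53.11041685
d1 = (ln(S_0'/K) + (r + sigma^2/2)*T) / (sigma*sqrt(T)) = 0.01276254
d2 = d1 - sigma*sqrt(T) = -0.22765376
exp(-rT) = 0.97044553
N(-d1) = 0.49490862; N(-d2) = 0.59004229
P = K * exp(-rT) * N(-d2) - S_0' * N(-d1) = 56.1600 * 0.97044553 * 0.59004229 - 53.11041685 * 0.49490862 = 5.8726

Answer: Price = 5.8726


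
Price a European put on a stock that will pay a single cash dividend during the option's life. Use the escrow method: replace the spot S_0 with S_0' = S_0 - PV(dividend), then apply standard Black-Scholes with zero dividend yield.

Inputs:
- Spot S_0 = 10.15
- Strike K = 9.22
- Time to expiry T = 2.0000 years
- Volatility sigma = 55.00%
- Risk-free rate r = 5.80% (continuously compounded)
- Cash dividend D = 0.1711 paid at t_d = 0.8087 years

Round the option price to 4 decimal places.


PV(D) = D * exp(-r * t_d) = 0.1711 * 0.95417842 = 0.16325993
S_0' = S_0 - PV(D) = 10.1500 - 0.16325993 = 9.98674007
d1 = (ln(S_0'/K) + (r + sigma^2/2)*T) / (sigma*sqrt(T)) = 0.64074569
d2 = d1 - sigma*sqrt(T) = -0.13707177
exp(-rT) = 0.89047522
N(-d1) = 0.26084396; N(-d2) = 0.55451297
P = K * exp(-rT) * N(-d2) - S_0' * N(-d1) = 9.2200 * 0.89047522 * 0.55451297 - 9.98674007 * 0.26084396 = 1.9477

Answer: Price = 1.9477


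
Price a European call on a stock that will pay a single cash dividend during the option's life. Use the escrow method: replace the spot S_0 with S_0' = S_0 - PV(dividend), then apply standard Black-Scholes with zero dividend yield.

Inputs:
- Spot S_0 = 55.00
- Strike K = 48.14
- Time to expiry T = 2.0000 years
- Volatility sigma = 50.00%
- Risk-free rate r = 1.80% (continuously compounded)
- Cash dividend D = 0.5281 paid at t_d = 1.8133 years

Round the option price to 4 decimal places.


Answer: Price = 18.3094

Derivation:
PV(D) = D * exp(-r * t_d) = 0.5281 * 0.96788752 = 0.51114140
S_0' = S_0 - PV(D) = 55.0000 - 0.51114140 = 54.48885860
d1 = (ln(S_0'/K) + (r + sigma^2/2)*T) / (sigma*sqrt(T)) = 0.57966184
d2 = d1 - sigma*sqrt(T) = -0.12744494
exp(-rT) = 0.96464029
N(d1) = 0.71892866; N(d2) = 0.44929412
C = S_0' * N(d1) - K * exp(-rT) * N(d2) = 54.48885860 * 0.71892866 - 48.1400 * 0.96464029 * 0.44929412 = 18.3094


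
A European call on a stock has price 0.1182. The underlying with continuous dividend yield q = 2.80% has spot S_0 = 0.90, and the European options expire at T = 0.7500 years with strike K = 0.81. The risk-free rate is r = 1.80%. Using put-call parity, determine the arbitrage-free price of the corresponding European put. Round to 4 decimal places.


Put-call parity: C - P = S_0 * exp(-qT) - K * exp(-rT).
S_0 * exp(-qT) = 0.9000 * 0.97921896 = 0.88129707
K * exp(-rT) = 0.8100 * 0.98659072 = 0.79913848
P = C - S*exp(-qT) + K*exp(-rT)
P = 0.1182 - 0.88129707 + 0.79913848 = 0.0360

Answer: Put price = 0.0360


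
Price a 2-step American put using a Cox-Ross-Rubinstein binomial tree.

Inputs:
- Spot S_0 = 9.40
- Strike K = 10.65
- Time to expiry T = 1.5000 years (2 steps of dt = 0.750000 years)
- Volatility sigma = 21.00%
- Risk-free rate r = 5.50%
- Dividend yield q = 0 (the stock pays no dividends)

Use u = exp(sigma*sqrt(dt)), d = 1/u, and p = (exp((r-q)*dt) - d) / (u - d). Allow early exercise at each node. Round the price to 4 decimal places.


dt = T/N = 0.750000
u = exp(sigma*sqrt(dt)) = 1.199453; d = 1/u = 0.833714
p = (exp((r-q)*dt) - d) / (u - d) = 0.569802
Discount per step: exp(-r*dt) = 0.959589
Stock lattice S(k, i) with i counting down-moves:
  k=0: S(0,0) = 9.4000
  k=1: S(1,0) = 11.2749; S(1,1) = 7.8369
  k=2: S(2,0) = 13.5237; S(2,1) = 9.4000; S(2,2) = 6.5337
Terminal payoffs V(N, i) = max(K - S_T, 0):
  V(2,0) = 0.000000; V(2,1) = 1.250000; V(2,2) = 4.116263
Backward induction: V(k, i) = exp(-r*dt) * [p * V(k+1, i) + (1-p) * V(k+1, i+1)]; then take max(V_cont, immediate exercise) for American.
  V(1,0) = exp(-r*dt) * [p*0.000000 + (1-p)*1.250000] = 0.516016; exercise = 0.000000; V(1,0) = max -> 0.516016
  V(1,1) = exp(-r*dt) * [p*1.250000 + (1-p)*4.116263] = 2.382717; exercise = 2.813092; V(1,1) = max -> 2.813092
  V(0,0) = exp(-r*dt) * [p*0.516016 + (1-p)*2.813092] = 1.443426; exercise = 1.250000; V(0,0) = max -> 1.443426

Answer: Price = V(0,0) = 1.4434


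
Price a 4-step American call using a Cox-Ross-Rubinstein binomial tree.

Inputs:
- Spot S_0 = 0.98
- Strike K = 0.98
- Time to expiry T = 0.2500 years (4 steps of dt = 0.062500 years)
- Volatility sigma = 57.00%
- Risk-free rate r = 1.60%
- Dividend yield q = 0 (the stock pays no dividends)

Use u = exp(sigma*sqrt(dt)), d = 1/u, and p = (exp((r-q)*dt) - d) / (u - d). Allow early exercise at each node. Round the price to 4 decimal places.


dt = T/N = 0.062500
u = exp(sigma*sqrt(dt)) = 1.153153; d = 1/u = 0.867188
p = (exp((r-q)*dt) - d) / (u - d) = 0.467934
Discount per step: exp(-r*dt) = 0.999000
Stock lattice S(k, i) with i counting down-moves:
  k=0: S(0,0) = 0.9800
  k=1: S(1,0) = 1.1301; S(1,1) = 0.8498
  k=2: S(2,0) = 1.3032; S(2,1) = 0.9800; S(2,2) = 0.7370
  k=3: S(3,0) = 1.5028; S(3,1) = 1.1301; S(3,2) = 0.8498; S(3,3) = 0.6391
  k=4: S(4,0) = 1.7329; S(4,1) = 1.3032; S(4,2) = 0.9800; S(4,3) = 0.7370; S(4,4) = 0.5542
Terminal payoffs V(N, i) = max(S_T - K, 0):
  V(4,0) = 0.752902; V(4,1) = 0.323167; V(4,2) = 0.000000; V(4,3) = 0.000000; V(4,4) = 0.000000
Backward induction: V(k, i) = exp(-r*dt) * [p * V(k+1, i) + (1-p) * V(k+1, i+1)]; then take max(V_cont, immediate exercise) for American.
  V(3,0) = exp(-r*dt) * [p*0.752902 + (1-p)*0.323167] = 0.523730; exercise = 0.522751; V(3,0) = max -> 0.523730
  V(3,1) = exp(-r*dt) * [p*0.323167 + (1-p)*0.000000] = 0.151070; exercise = 0.150090; V(3,1) = max -> 0.151070
  V(3,2) = exp(-r*dt) * [p*0.000000 + (1-p)*0.000000] = 0.000000; exercise = 0.000000; V(3,2) = max -> 0.000000
  V(3,3) = exp(-r*dt) * [p*0.000000 + (1-p)*0.000000] = 0.000000; exercise = 0.000000; V(3,3) = max -> 0.000000
  V(2,0) = exp(-r*dt) * [p*0.523730 + (1-p)*0.151070] = 0.325125; exercise = 0.323167; V(2,0) = max -> 0.325125
  V(2,1) = exp(-r*dt) * [p*0.151070 + (1-p)*0.000000] = 0.070620; exercise = 0.000000; V(2,1) = max -> 0.070620
  V(2,2) = exp(-r*dt) * [p*0.000000 + (1-p)*0.000000] = 0.000000; exercise = 0.000000; V(2,2) = max -> 0.000000
  V(1,0) = exp(-r*dt) * [p*0.325125 + (1-p)*0.070620] = 0.189522; exercise = 0.150090; V(1,0) = max -> 0.189522
  V(1,1) = exp(-r*dt) * [p*0.070620 + (1-p)*0.000000] = 0.033012; exercise = 0.000000; V(1,1) = max -> 0.033012
  V(0,0) = exp(-r*dt) * [p*0.189522 + (1-p)*0.033012] = 0.106142; exercise = 0.000000; V(0,0) = max -> 0.106142

Answer: Price = V(0,0) = 0.1061


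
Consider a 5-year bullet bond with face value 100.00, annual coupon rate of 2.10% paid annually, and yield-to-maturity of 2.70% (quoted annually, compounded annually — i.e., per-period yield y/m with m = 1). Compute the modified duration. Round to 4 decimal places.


Coupon per period c = face * coupon_rate / m = 2.100000
Periods per year m = 1; per-period yield y/m = 0.027000
Number of cashflows N = 5
Cashflows (t years, CF_t, discount factor 1/(1+y/m)^(m*t), PV):
  t = 1.0000: CF_t = 2.100000, DF = 0.973710, PV = 2.044791
  t = 2.0000: CF_t = 2.100000, DF = 0.948111, PV = 1.991033
  t = 3.0000: CF_t = 2.100000, DF = 0.923185, PV = 1.938688
  t = 4.0000: CF_t = 2.100000, DF = 0.898914, PV = 1.887720
  t = 5.0000: CF_t = 102.100000, DF = 0.875282, PV = 89.366248
Price P = sum_t PV_t = 97.228479
First compute Macaulay numerator sum_t t * PV_t:
  t * PV_t at t = 1.0000: 2.044791
  t * PV_t at t = 2.0000: 3.982066
  t * PV_t at t = 3.0000: 5.816065
  t * PV_t at t = 4.0000: 7.550879
  t * PV_t at t = 5.0000: 446.831239
Macaulay duration D = 466.225039 / 97.228479 = 4.795149
Modified duration = D / (1 + y/m) = 4.795149 / (1 + 0.027000) = 4.669084

Answer: Modified duration = 4.6691


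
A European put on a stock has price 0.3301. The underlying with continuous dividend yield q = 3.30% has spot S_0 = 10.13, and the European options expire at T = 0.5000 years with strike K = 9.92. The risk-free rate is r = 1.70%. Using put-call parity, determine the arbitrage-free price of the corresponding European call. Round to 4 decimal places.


Answer: Call price = 0.4583

Derivation:
Put-call parity: C - P = S_0 * exp(-qT) - K * exp(-rT).
S_0 * exp(-qT) = 10.1300 * 0.98363538 = 9.96422639
K * exp(-rT) = 9.9200 * 0.99153602 = 9.83603735
C = P + S*exp(-qT) - K*exp(-rT)
C = 0.3301 + 9.96422639 - 9.83603735 = 0.4583


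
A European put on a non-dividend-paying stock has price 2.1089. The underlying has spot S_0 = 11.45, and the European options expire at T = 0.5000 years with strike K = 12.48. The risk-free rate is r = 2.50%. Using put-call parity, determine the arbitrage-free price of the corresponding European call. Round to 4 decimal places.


Put-call parity: C - P = S_0 * exp(-qT) - K * exp(-rT).
S_0 * exp(-qT) = 11.4500 * 1.00000000 = 11.45000000
K * exp(-rT) = 12.4800 * 0.98757780 = 12.32497095
C = P + S*exp(-qT) - K*exp(-rT)
C = 2.1089 + 11.45000000 - 12.32497095 = 1.2339

Answer: Call price = 1.2339


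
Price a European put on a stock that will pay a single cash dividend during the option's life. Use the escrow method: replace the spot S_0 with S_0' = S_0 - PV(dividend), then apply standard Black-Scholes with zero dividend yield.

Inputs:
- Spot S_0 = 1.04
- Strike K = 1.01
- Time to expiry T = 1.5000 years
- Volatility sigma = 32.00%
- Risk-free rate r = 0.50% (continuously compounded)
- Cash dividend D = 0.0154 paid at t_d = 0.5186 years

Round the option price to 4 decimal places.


Answer: Price = 0.1466

Derivation:
PV(D) = D * exp(-r * t_d) = 0.0154 * 0.99741036 = 0.01536012
S_0' = S_0 - PV(D) = 1.0400 - 0.01536012 = 1.02463988
d1 = (ln(S_0'/K) + (r + sigma^2/2)*T) / (sigma*sqrt(T)) = 0.25181490
d2 = d1 - sigma*sqrt(T) = -0.14010345
exp(-rT) = 0.99252805
N(-d1) = 0.40059207; N(-d2) = 0.55571087
P = K * exp(-rT) * N(-d2) - S_0' * N(-d1) = 1.0100 * 0.99252805 * 0.55571087 - 1.02463988 * 0.40059207 = 0.1466


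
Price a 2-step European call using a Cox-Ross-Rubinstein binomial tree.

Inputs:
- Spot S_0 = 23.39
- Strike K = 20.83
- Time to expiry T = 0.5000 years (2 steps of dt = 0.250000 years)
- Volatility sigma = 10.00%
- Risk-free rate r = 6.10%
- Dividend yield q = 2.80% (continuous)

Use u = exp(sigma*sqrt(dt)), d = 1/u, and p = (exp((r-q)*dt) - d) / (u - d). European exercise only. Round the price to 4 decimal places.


Answer: Price = V(0,0) = 2.8605

Derivation:
dt = T/N = 0.250000
u = exp(sigma*sqrt(dt)) = 1.051271; d = 1/u = 0.951229
p = (exp((r-q)*dt) - d) / (u - d) = 0.570309
Discount per step: exp(-r*dt) = 0.984866
Stock lattice S(k, i) with i counting down-moves:
  k=0: S(0,0) = 23.3900
  k=1: S(1,0) = 24.5892; S(1,1) = 22.2493
  k=2: S(2,0) = 25.8499; S(2,1) = 23.3900; S(2,2) = 21.1641
Terminal payoffs V(N, i) = max(S_T - K, 0):
  V(2,0) = 5.019948; V(2,1) = 2.560000; V(2,2) = 0.334147
Backward induction: V(k, i) = exp(-r*dt) * [p * V(k+1, i) + (1-p) * V(k+1, i+1)].
  V(1,0) = exp(-r*dt) * [p*5.019948 + (1-p)*2.560000] = 3.902955
  V(1,1) = exp(-r*dt) * [p*2.560000 + (1-p)*0.334147] = 1.579303
  V(0,0) = exp(-r*dt) * [p*3.902955 + (1-p)*1.579303] = 2.860546


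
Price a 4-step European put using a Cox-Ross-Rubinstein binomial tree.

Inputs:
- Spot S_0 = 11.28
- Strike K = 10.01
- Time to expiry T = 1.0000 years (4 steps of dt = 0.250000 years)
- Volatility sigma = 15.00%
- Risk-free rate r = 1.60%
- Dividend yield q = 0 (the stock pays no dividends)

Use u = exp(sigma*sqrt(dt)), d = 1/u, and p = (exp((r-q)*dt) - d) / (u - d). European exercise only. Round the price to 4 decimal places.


dt = T/N = 0.250000
u = exp(sigma*sqrt(dt)) = 1.077884; d = 1/u = 0.927743
p = (exp((r-q)*dt) - d) / (u - d) = 0.507954
Discount per step: exp(-r*dt) = 0.996008
Stock lattice S(k, i) with i counting down-moves:
  k=0: S(0,0) = 11.2800
  k=1: S(1,0) = 12.1585; S(1,1) = 10.4649
  k=2: S(2,0) = 13.1055; S(2,1) = 11.2800; S(2,2) = 9.7088
  k=3: S(3,0) = 14.1262; S(3,1) = 12.1585; S(3,2) = 10.4649; S(3,3) = 9.0073
  k=4: S(4,0) = 15.2264; S(4,1) = 13.1055; S(4,2) = 11.2800; S(4,3) = 9.7088; S(4,4) = 8.3564
Terminal payoffs V(N, i) = max(K - S_T, 0):
  V(4,0) = 0.000000; V(4,1) = 0.000000; V(4,2) = 0.000000; V(4,3) = 0.301214; V(4,4) = 1.653570
Backward induction: V(k, i) = exp(-r*dt) * [p * V(k+1, i) + (1-p) * V(k+1, i+1)].
  V(3,0) = exp(-r*dt) * [p*0.000000 + (1-p)*0.000000] = 0.000000
  V(3,1) = exp(-r*dt) * [p*0.000000 + (1-p)*0.000000] = 0.000000
  V(3,2) = exp(-r*dt) * [p*0.000000 + (1-p)*0.301214] = 0.147620
  V(3,3) = exp(-r*dt) * [p*0.301214 + (1-p)*1.653570] = 0.962777
  V(2,0) = exp(-r*dt) * [p*0.000000 + (1-p)*0.000000] = 0.000000
  V(2,1) = exp(-r*dt) * [p*0.000000 + (1-p)*0.147620] = 0.072346
  V(2,2) = exp(-r*dt) * [p*0.147620 + (1-p)*0.962777] = 0.546524
  V(1,0) = exp(-r*dt) * [p*0.000000 + (1-p)*0.072346] = 0.035455
  V(1,1) = exp(-r*dt) * [p*0.072346 + (1-p)*0.546524] = 0.304443
  V(0,0) = exp(-r*dt) * [p*0.035455 + (1-p)*0.304443] = 0.167140

Answer: Price = V(0,0) = 0.1671


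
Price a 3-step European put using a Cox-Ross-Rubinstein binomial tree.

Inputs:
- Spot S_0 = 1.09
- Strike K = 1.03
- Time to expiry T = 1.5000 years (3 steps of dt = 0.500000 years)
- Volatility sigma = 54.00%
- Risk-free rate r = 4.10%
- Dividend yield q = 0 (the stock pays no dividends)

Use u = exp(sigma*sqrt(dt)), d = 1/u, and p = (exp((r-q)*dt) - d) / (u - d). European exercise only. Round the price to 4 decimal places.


dt = T/N = 0.500000
u = exp(sigma*sqrt(dt)) = 1.464974; d = 1/u = 0.682606
p = (exp((r-q)*dt) - d) / (u - d) = 0.432157
Discount per step: exp(-r*dt) = 0.979709
Stock lattice S(k, i) with i counting down-moves:
  k=0: S(0,0) = 1.0900
  k=1: S(1,0) = 1.5968; S(1,1) = 0.7440
  k=2: S(2,0) = 2.3393; S(2,1) = 1.0900; S(2,2) = 0.5079
  k=3: S(3,0) = 3.4270; S(3,1) = 1.5968; S(3,2) = 0.7440; S(3,3) = 0.3467
Terminal payoffs V(N, i) = max(K - S_T, 0):
  V(3,0) = 0.000000; V(3,1) = 0.000000; V(3,2) = 0.285960; V(3,3) = 0.683314
Backward induction: V(k, i) = exp(-r*dt) * [p * V(k+1, i) + (1-p) * V(k+1, i+1)].
  V(2,0) = exp(-r*dt) * [p*0.000000 + (1-p)*0.000000] = 0.000000
  V(2,1) = exp(-r*dt) * [p*0.000000 + (1-p)*0.285960] = 0.159085
  V(2,2) = exp(-r*dt) * [p*0.285960 + (1-p)*0.683314] = 0.501214
  V(1,0) = exp(-r*dt) * [p*0.000000 + (1-p)*0.159085] = 0.088503
  V(1,1) = exp(-r*dt) * [p*0.159085 + (1-p)*0.501214] = 0.346190
  V(0,0) = exp(-r*dt) * [p*0.088503 + (1-p)*0.346190] = 0.230064

Answer: Price = V(0,0) = 0.2301


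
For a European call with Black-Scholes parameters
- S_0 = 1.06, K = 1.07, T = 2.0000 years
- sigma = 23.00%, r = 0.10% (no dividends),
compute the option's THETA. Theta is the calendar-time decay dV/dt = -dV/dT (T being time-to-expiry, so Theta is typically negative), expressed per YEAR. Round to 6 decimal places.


d1 = 0.1399157096; d2 = -0.1853534097
phi(d1) = 0.3950564013; exp(-qT) = 1.0000000000; exp(-rT) = 0.9980019987
Theta = -S*exp(-qT)*phi(d1)*sigma/(2*sqrt(T)) - r*K*exp(-rT)*N(d2) + q*S*exp(-qT)*N(d1)
N(d1) = 0.5556367055; N(d2) = 0.4264759244; sqrt(T) = 1.4142135624
Term 1 = -1.0600 * 1.0000000000 * 0.3950564013 * 0.2300 / (2 * 1.4142135624) = -0.0340524067
Term 2 = -0.0010 * 1.0700 * 0.9980019987 * 0.4264759244 = -0.0004554175
Term 3 = 0 (no dividend yield, q = 0)
Theta = -0.0340524067 + (-0.0004554175) + (0.0000000000) = -0.034508

Answer: Theta = -0.034508


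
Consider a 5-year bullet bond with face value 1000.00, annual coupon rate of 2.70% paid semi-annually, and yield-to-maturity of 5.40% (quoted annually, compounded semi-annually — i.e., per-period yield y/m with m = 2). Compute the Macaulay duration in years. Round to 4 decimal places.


Answer: Macaulay duration = 4.6875 years

Derivation:
Coupon per period c = face * coupon_rate / m = 13.500000
Periods per year m = 2; per-period yield y/m = 0.027000
Number of cashflows N = 10
Cashflows (t years, CF_t, discount factor 1/(1+y/m)^(m*t), PV):
  t = 0.5000: CF_t = 13.500000, DF = 0.973710, PV = 13.145083
  t = 1.0000: CF_t = 13.500000, DF = 0.948111, PV = 12.799496
  t = 1.5000: CF_t = 13.500000, DF = 0.923185, PV = 12.462995
  t = 2.0000: CF_t = 13.500000, DF = 0.898914, PV = 12.135341
  t = 2.5000: CF_t = 13.500000, DF = 0.875282, PV = 11.816301
  t = 3.0000: CF_t = 13.500000, DF = 0.852270, PV = 11.505649
  t = 3.5000: CF_t = 13.500000, DF = 0.829864, PV = 11.203163
  t = 4.0000: CF_t = 13.500000, DF = 0.808047, PV = 10.908630
  t = 4.5000: CF_t = 13.500000, DF = 0.786803, PV = 10.621841
  t = 5.0000: CF_t = 1013.500000, DF = 0.766118, PV = 776.460410
Price P = sum_t PV_t = 883.058910
Macaulay numerator sum_t t * PV_t:
  t * PV_t at t = 0.5000: 6.572541
  t * PV_t at t = 1.0000: 12.799496
  t * PV_t at t = 1.5000: 18.694493
  t * PV_t at t = 2.0000: 24.270683
  t * PV_t at t = 2.5000: 29.540753
  t * PV_t at t = 3.0000: 34.516946
  t * PV_t at t = 3.5000: 39.211071
  t * PV_t at t = 4.0000: 43.634521
  t * PV_t at t = 4.5000: 47.798282
  t * PV_t at t = 5.0000: 3882.302051
Macaulay duration D = (sum_t t * PV_t) / P = 4139.340838 / 883.058910 = 4.687502
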